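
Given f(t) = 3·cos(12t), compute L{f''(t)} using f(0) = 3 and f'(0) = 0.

F(s) = 3s/(s² + 144). L{f''(t)} = s²F(s) - sf(0) - f'(0) = 3s³/(s² + 144) - 3s = (3s³ - 3s(s² + 144))/(s² + 144) = -432s/(s² + 144)

Final answer: -432s/(s² + 144)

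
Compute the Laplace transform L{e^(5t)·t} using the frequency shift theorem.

L{e^(at)·t^n} = n!/(s-a)^(n+1), so L{e^(5t)·t} = 1/(s-5)^2

Final answer: 1/(s-5)^2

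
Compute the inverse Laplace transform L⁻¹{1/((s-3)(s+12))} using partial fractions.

Decompose: A/(s-3) + B/(s+12). A = 1/15, B = -1/15. f(t) = (e^(3t) - e^(-12t))/15

Final answer: (e^(3t) - e^(-12t))/15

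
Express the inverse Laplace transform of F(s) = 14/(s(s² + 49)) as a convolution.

14/(s(s² + 49)) = (1/s)·(14/(s² + 49)) = L{1}·L{2·sin(7t)}. So f(t) = 1*(2·sin(7t)) = ∫₀ᵗ 2·sin(7τ) dτ

Final answer: ∫₀ᵗ 2·sin(7τ) dτ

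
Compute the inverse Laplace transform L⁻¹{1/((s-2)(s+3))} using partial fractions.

Decompose: A/(s-2) + B/(s+3). A = 1/5, B = -1/5. f(t) = (e^(2t) - e^(-3t))/5

Final answer: (e^(2t) - e^(-3t))/5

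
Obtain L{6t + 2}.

L{6t + 2} = 6·L{t} + 2·L{1} = 6/s² + 2/s

Final answer: 6/s² + 2/s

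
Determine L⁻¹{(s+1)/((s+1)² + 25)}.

Using frequency shift: L⁻¹{(s-a)/((s-a)² + b²)} = e^(at)cos(bt). Here a=-1, b=5

Final answer: e^(-t)·cos(5t)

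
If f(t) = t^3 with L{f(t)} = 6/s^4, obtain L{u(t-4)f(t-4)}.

Time shift theorem: L{u(t-a)f(t-a)} = e^(-as)F(s). Here a=4, F(s) = 6/s^4, so L{u(t-4)f(t-4)} = e^(-4s)·6/s^4

Final answer: e^(-4s)·6/s^4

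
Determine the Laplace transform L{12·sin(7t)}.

L{sin(ωt)} = ω/(s² + ω²), so L{sin(7t)} = 7/(s² + 49). Then L{12·sin(7t)} = 12·7/(s² + 49) = 84/(s² + 49)

Final answer: 84/(s² + 49)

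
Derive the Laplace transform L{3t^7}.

L{3t^7} = 3 · L{t^7} = 3 · 5040/s^8 = 15120/s^8

Final answer: 15120/s^8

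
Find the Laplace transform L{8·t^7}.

L{t^n} = n!/s^(n+1), so L{t^7} = 5040/s^8. Then L{8·t^7} = 8·5040/s^8 = 40320/s^8

Final answer: 40320/s^8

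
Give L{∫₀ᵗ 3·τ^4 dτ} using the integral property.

L{∫₀ᵗ f(τ)dτ} = F(s)/s with f(t) = 3t^4. F(s) = 72/s^5, so L{∫₀ᵗ 3·τ^4 dτ} = (72/s^5)/s = 72/s^6. (Check: ∫₀ᵗ 3·τ^4 dτ = 3t^5/5.)

Final answer: 72/s^6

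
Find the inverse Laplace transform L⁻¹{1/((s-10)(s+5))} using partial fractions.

Decompose: A/(s-10) + B/(s+5). A = 1/15, B = -1/15. f(t) = (e^(10t) - e^(-5t))/15

Final answer: (e^(10t) - e^(-5t))/15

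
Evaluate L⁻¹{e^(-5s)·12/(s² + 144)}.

L⁻¹{12/(s² + 144)} = sin(12t). By the time shift theorem, L⁻¹{e^(-as)F(s)} = u(t-a)f(t-a) with a=5, so L⁻¹{e^(-5s)·12/(s² + 144)} = u(t-5)·sin(12(t-5))

Final answer: u(t-5)·sin(12(t-5))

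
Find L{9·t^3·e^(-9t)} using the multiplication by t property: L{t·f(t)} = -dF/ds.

Using L{t^n·e^(at)} = n!/(s-a)^(n+1), L{t^3·e^(-9t)} = 6/(s+9)^4, so L{9·t^3·e^(-9t)} = 9·6/(s+9)^4 = 54/(s+9)^4

Final answer: 54/(s+9)^4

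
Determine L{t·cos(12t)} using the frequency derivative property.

L{cos(12t)} = s/(s² + 144). Derivative: d/ds[s/(s² + 144)] = [(s² + 144) - s·2s]/(s² + 144)² = (144 - s²)/(s² + 144)². So L{t·cos(12t)} = -F'(s) = (s² - 144)/(s² + 144)²

Final answer: (s² - 144)/(s² + 144)²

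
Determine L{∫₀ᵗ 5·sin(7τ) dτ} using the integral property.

L{∫₀ᵗ f(τ)dτ} = F(s)/s with F(s) = 35/(s² + 49), so the result is (35/(s² + 49))/s = 35/(s(s² + 49))

Final answer: 35/(s(s² + 49))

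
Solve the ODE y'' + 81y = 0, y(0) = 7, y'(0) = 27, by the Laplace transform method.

L{y''} + 81L{y} = 0. s²Y - 7s - 27 + 81Y = 0. Y(s² + 81) = 7s + 27. Y = (7s + 27)/(s² + 81). Inverting: y(t) = 7cos(9t) + 3sin(9t)

Final answer: y(t) = 7cos(9t) + 3sin(9t)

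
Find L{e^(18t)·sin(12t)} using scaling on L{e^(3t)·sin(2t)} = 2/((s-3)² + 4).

Scaling with a=6: L{e^(18t)·sin(12t)} = (1/6) · 2/((s/6-3)² + 4). Simplifying: 12/((s-18)² + 144)

Final answer: 12/((s-18)² + 144)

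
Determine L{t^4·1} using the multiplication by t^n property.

L{1} = 1/s. d^1/ds^1[1/s] = -1/s². d^2/ds^2[1/s] = 2/s^3. d^3/ds^3[1/s] = -6/s^4. d^4/ds^4[1/s] = 24/s^5. So L{t^4} = (-1)^{4}·24/s^5 = 24/s^5

Final answer: 24/s^5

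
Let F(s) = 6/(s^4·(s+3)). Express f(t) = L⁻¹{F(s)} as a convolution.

6/(s^4·(s+3)) = (6/s^4)·(1/(s+3)) = L{t^3}·L{e^(-3t)}. So f(t) = t^3*e^(-3t) = ∫₀ᵗ τ^3·e^(-3(t-τ)) dτ

Final answer: ∫₀ᵗ τ^3·e^(-3(t-τ)) dτ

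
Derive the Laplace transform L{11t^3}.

L{11t^3} = 11 · L{t^3} = 11 · 6/s^4 = 66/s^4

Final answer: 66/s^4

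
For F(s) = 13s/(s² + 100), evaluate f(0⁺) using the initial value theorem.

f(0⁺) = lim_{s→∞} s·13s/(s² + 100) = lim_{s→∞} 13s²/(s² + 100) = 13

Final answer: 13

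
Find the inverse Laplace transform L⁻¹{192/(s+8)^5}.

L⁻¹{n!/(s-a)^(n+1)} = t^n·e^(at) with n=4, a=-8. So L⁻¹{24/(s+8)^5} = t^4·e^(-8t), and L⁻¹{192/(s+8)^5} = (192/24)·t^4·e^(-8t) = 8·t^4·e^(-8t)

Final answer: 8·t^4·e^(-8t)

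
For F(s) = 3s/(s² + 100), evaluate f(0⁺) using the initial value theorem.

f(0⁺) = lim_{s→∞} s·3s/(s² + 100) = lim_{s→∞} 3s²/(s² + 100) = 3

Final answer: 3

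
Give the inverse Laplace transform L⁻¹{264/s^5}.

L⁻¹{n!/s^(n+1)} = t^n with n=4. So L⁻¹{24/s^5} = t^4, and L⁻¹{264/s^5} = (264/24)·t^4 = 11·t^4

Final answer: 11·t^4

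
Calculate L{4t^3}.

L{t^n} = n!/s^(n+1). So L{4t^3} = 4·3!/s^4 = 24/s^4

Final answer: 24/s^4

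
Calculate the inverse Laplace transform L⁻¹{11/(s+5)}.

L⁻¹{1/(s-a)} = e^(at), so L⁻¹{1/(s+5)} = e^(-5t), and L⁻¹{11/(s+5)} = 11·e^(-5t)

Final answer: 11·e^(-5t)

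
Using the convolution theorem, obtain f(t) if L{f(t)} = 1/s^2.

1/s^2 = (1/s)·(1/s) = L{1}·L{1}. By convolution, f(t) = 1*1 = ∫₀ᵗ 1·1 dτ = t

Final answer: t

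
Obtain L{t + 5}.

L{t + 5} = L{t} + 5·L{1} = 1/s² + 5/s

Final answer: 1/s² + 5/s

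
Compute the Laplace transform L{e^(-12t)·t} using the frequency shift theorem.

L{e^(at)·t^n} = n!/(s-a)^(n+1), so L{e^(-12t)·t} = 1/(s+12)^2

Final answer: 1/(s+12)^2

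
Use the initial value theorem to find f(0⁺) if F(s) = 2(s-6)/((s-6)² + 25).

f(0⁺) = lim_{s→∞} sF(s) = lim_{s→∞} 2s(s-6)/((s-6)² + 25) = 2

Final answer: 2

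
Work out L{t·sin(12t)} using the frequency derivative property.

L{sin(12t)} = 12/(s² + 144). By L{t·f(t)} = -F'(s): -d/ds[12/(s² + 144)] = -(12)·(-2s)/(s² + 144)² = 24s/(s² + 144)²

Final answer: 24s/(s² + 144)²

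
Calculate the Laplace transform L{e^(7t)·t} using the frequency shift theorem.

L{e^(at)·t^n} = n!/(s-a)^(n+1), so L{e^(7t)·t} = 1/(s-7)^2

Final answer: 1/(s-7)^2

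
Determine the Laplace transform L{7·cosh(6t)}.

L{cosh(ωt)} = s/(s² - ω²), so L{cosh(6t)} = s/(s² - 36). Then L{7·cosh(6t)} = 7·s/(s² - 36) = 7s/(s² - 36)

Final answer: 7s/(s² - 36)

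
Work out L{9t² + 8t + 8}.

L{9t² + 8t + 8} = 9·2/s³ + 8/s² + 8/s = 18/s³ + 8/s² + 8/s

Final answer: 18/s³ + 8/s² + 8/s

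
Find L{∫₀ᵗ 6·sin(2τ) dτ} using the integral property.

L{∫₀ᵗ f(τ)dτ} = F(s)/s with F(s) = 12/(s² + 4), so the result is (12/(s² + 4))/s = 12/(s(s² + 4))

Final answer: 12/(s(s² + 4))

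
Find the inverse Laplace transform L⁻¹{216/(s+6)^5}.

L⁻¹{n!/(s-a)^(n+1)} = t^n·e^(at) with n=4, a=-6. So L⁻¹{24/(s+6)^5} = t^4·e^(-6t), and L⁻¹{216/(s+6)^5} = (216/24)·t^4·e^(-6t) = 9·t^4·e^(-6t)

Final answer: 9·t^4·e^(-6t)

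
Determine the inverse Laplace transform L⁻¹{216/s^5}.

L⁻¹{n!/s^(n+1)} = t^n with n=4. So L⁻¹{24/s^5} = t^4, and L⁻¹{216/s^5} = (216/24)·t^4 = 9·t^4

Final answer: 9·t^4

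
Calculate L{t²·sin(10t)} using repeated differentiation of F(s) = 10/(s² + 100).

F(s) = 10/(s² + 100). F'(s) = -20s/(s² + 100)². F''(s) = -20(100 - 3s²)/(s² + 100)³ = (60s² - 2000)/(s² + 100)³. So L{t²·sin(10t)} = (-1)² F''(s) = (60s² - 2000)/(s² + 100)³

Final answer: (60s² - 2000)/(s² + 100)³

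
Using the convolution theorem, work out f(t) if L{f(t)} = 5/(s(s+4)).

5/(s(s+4)) = (5/s)·(1/(s+4)) = L{5}·L{e^(-4t)}. By convolution, f(t) = 5*e^(-4t) = ∫₀ᵗ 5·e^(-4τ) dτ = 5·(1 - e^(-4t))/4

Final answer: 5·(1 - e^(-4t))/4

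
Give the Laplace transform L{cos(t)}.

L{cos(ωt)} = s/(s² + ω²), so L{cos(t)} = s/(s² + 1)

Final answer: s/(s² + 1)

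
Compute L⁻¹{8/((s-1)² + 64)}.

Form: b/((s-a)² + b²) → e^(at)sin(bt). With a=1, b=8

Final answer: e^t·sin(8t)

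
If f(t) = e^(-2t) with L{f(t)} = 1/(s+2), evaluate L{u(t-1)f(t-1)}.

Time shift theorem: L{u(t-a)f(t-a)} = e^(-as)F(s). Here a=1, F(s) = 1/(s+2), so L{u(t-1)f(t-1)} = e^(-s)·1/(s+2)

Final answer: e^(-s)·1/(s+2)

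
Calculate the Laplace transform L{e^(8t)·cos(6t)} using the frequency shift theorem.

Frequency shift: L{e^(at)f(t)} = F(s-a). L{e^(8t)·cos(6t)} = (s-8)/((s-8)² + 36)

Final answer: (s-8)/((s-8)² + 36)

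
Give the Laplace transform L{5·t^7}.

L{t^n} = n!/s^(n+1), so L{t^7} = 5040/s^8. Then L{5·t^7} = 5·5040/s^8 = 25200/s^8

Final answer: 25200/s^8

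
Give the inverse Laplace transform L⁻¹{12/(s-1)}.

L⁻¹{1/(s-a)} = e^(at), so L⁻¹{1/(s-1)} = e^t, and L⁻¹{12/(s-1)} = 12·e^t

Final answer: 12·e^t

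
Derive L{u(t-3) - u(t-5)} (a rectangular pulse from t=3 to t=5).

L{u(t-a)} = e^(-as)/s. L{u(t-3) - u(t-5)} = (e^(-3s) - e^(-5s))/s

Final answer: (e^(-3s) - e^(-5s))/s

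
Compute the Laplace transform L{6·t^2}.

L{t^n} = n!/s^(n+1), so L{t^2} = 2/s^3. Then L{6·t^2} = 6·2/s^3 = 12/s^3

Final answer: 12/s^3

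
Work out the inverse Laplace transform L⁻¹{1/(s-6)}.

L⁻¹{1/(s-a)} = e^(at), so L⁻¹{1/(s-6)} = e^(6t)

Final answer: e^(6t)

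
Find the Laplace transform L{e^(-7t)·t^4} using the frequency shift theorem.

L{e^(at)·t^n} = n!/(s-a)^(n+1), so L{e^(-7t)·t^4} = 24/(s+7)^5

Final answer: 24/(s+7)^5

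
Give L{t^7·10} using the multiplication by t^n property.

L{10} = 10/s. d^1/ds^1[1/s] = -1/s². d^2/ds^2[1/s] = 2/s^3. d^3/ds^3[1/s] = -6/s^4. d^4/ds^4[1/s] = 24/s^5. d^5/ds^5[1/s] = -120/s^6. d^6/ds^6[1/s] = 720/s^7. d^7/ds^7[1/s] = -5040/s^8. So L{t^7} = (-1)^{7}·-5040/s^8 = 5040/s^8. Then L{t^7·10} = 10·5040/s^8 = 50400/s^8

Final answer: 50400/s^8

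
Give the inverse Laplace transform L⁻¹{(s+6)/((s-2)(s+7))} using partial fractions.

Using partial fractions, f(t) = (8e^(2t) + e^(-7t))/9

Final answer: (8e^(2t) + e^(-7t))/9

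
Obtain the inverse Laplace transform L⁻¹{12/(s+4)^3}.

L⁻¹{n!/(s-a)^(n+1)} = t^n·e^(at) with n=2, a=-4. So L⁻¹{2/(s+4)^3} = t^2·e^(-4t), and L⁻¹{12/(s+4)^3} = (12/2)·t^2·e^(-4t) = 6·t^2·e^(-4t)

Final answer: 6·t^2·e^(-4t)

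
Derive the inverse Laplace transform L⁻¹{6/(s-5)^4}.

L⁻¹{n!/(s-a)^(n+1)} = t^n·e^(at), so L⁻¹{6/(s-5)^4} = t^3·e^(5t)

Final answer: t^3·e^(5t)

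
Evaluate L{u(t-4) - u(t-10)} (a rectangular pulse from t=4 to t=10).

L{u(t-a)} = e^(-as)/s. L{u(t-4) - u(t-10)} = (e^(-4s) - e^(-10s))/s

Final answer: (e^(-4s) - e^(-10s))/s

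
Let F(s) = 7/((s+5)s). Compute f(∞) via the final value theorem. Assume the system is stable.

f(∞) = lim_{s→0} sF(s) = lim_{s→0} 7/(s+5) = 7/5

Final answer: 7/5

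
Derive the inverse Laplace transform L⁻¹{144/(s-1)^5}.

L⁻¹{n!/(s-a)^(n+1)} = t^n·e^(at) with n=4, a=1. So L⁻¹{24/(s-1)^5} = t^4·e^t, and L⁻¹{144/(s-1)^5} = (144/24)·t^4·e^t = 6·t^4·e^t

Final answer: 6·t^4·e^t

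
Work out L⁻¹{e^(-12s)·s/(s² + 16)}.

L⁻¹{s/(s² + 16)} = cos(4t). By the time shift theorem, L⁻¹{e^(-as)F(s)} = u(t-a)f(t-a) with a=12, so L⁻¹{e^(-12s)·s/(s² + 16)} = u(t-12)·cos(4(t-12))

Final answer: u(t-12)·cos(4(t-12))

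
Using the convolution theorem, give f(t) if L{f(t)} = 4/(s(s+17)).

4/(s(s+17)) = (4/s)·(1/(s+17)) = L{4}·L{e^(-17t)}. By convolution, f(t) = 4*e^(-17t) = ∫₀ᵗ 4·e^(-17τ) dτ = 4·(1 - e^(-17t))/17

Final answer: 4·(1 - e^(-17t))/17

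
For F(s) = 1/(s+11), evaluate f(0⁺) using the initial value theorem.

f(0⁺) = lim_{s→∞} s·1/(s+11) = lim_{s→∞} s/(s+11) = 1

Final answer: 1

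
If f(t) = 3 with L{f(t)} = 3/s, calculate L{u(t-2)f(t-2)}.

Time shift theorem: L{u(t-a)f(t-a)} = e^(-as)F(s). Here a=2, F(s) = 3/s, so L{u(t-2)f(t-2)} = e^(-2s)·3/s

Final answer: e^(-2s)·3/s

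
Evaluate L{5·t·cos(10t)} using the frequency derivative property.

L{cos(10t)} = s/(s² + 100). Derivative: d/ds[s/(s² + 100)] = [(s² + 100) - s·2s]/(s² + 100)² = (100 - s²)/(s² + 100)². So L{t·cos(10t)} = -F'(s) = (s² - 100)/(s² + 100)². Then L{5·t·cos(10t)} = 5·(s² - 100)/(s² + 100)²

Final answer: 5·(s² - 100)/(s² + 100)²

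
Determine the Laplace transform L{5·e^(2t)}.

L{e^(at)} = 1/(s-a), so L{e^(2t)} = 1/(s-2). Then L{5·e^(2t)} = 5/(s-2)

Final answer: 5/(s-2)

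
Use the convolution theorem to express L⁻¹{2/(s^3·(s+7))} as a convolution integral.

2/(s^3·(s+7)) = (2/s^3)·(1/(s+7)) = L{t^2}·L{e^(-7t)}. So f(t) = t^2*e^(-7t) = ∫₀ᵗ τ^2·e^(-7(t-τ)) dτ

Final answer: ∫₀ᵗ τ^2·e^(-7(t-τ)) dτ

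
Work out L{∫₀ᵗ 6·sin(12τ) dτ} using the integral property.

L{∫₀ᵗ f(τ)dτ} = F(s)/s with F(s) = 72/(s² + 144), so the result is (72/(s² + 144))/s = 72/(s(s² + 144))

Final answer: 72/(s(s² + 144))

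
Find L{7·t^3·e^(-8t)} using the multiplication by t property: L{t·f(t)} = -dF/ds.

Using L{t^n·e^(at)} = n!/(s-a)^(n+1), L{t^3·e^(-8t)} = 6/(s+8)^4, so L{7·t^3·e^(-8t)} = 7·6/(s+8)^4 = 42/(s+8)^4

Final answer: 42/(s+8)^4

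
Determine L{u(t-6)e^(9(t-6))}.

u(t-a)f(t-a) with f(t)=e^(9t). L{e^(9t)} = 1/(s-9). By time shift: e^(-6s)/(s-9)

Final answer: e^(-6s)/(s-9)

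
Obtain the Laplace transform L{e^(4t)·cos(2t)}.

L{e^(at)·cos(ωt)} = (s-a)/((s-a)² + ω²), so L{e^(4t)·cos(2t)} = (s-4)/((s-4)² + 4)

Final answer: (s-4)/((s-4)² + 4)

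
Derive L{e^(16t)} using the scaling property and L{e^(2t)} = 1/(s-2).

Using L{f(at)} = (1/a)F(s/a) with a=8 and f(t) = e^(2t): L{e^(16t)} = (1/8) · 1/((s/8)-2) = (1/8) · 8/(s-16) = 1/(s-16)

Final answer: 1/(s-16)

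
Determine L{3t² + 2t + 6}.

L{3t² + 2t + 6} = 3·2/s³ + 2/s² + 6/s = 6/s³ + 2/s² + 6/s

Final answer: 6/s³ + 2/s² + 6/s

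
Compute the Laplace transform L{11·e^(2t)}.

L{e^(at)} = 1/(s-a), so L{e^(2t)} = 1/(s-2). Then L{11·e^(2t)} = 11/(s-2)

Final answer: 11/(s-2)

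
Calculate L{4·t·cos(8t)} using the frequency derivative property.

L{cos(8t)} = s/(s² + 64). Derivative: d/ds[s/(s² + 64)] = [(s² + 64) - s·2s]/(s² + 64)² = (64 - s²)/(s² + 64)². So L{t·cos(8t)} = -F'(s) = (s² - 64)/(s² + 64)². Then L{4·t·cos(8t)} = 4·(s² - 64)/(s² + 64)²

Final answer: 4·(s² - 64)/(s² + 64)²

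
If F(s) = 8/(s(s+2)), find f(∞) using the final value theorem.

f(∞) = lim_{s→0} s·8/(s(s+2)) = lim_{s→0} 8/(s+2) = 8/2 = 4

Final answer: 4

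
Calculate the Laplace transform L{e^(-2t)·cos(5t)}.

L{e^(at)·cos(ωt)} = (s-a)/((s-a)² + ω²), so L{e^(-2t)·cos(5t)} = (s+2)/((s+2)² + 25)

Final answer: (s+2)/((s+2)² + 25)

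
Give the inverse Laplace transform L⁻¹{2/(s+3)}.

L⁻¹{1/(s-a)} = e^(at), so L⁻¹{1/(s+3)} = e^(-3t), and L⁻¹{2/(s+3)} = 2·e^(-3t)

Final answer: 2·e^(-3t)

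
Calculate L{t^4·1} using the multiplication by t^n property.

L{1} = 1/s. d^1/ds^1[1/s] = -1/s². d^2/ds^2[1/s] = 2/s^3. d^3/ds^3[1/s] = -6/s^4. d^4/ds^4[1/s] = 24/s^5. So L{t^4} = (-1)^{4}·24/s^5 = 24/s^5

Final answer: 24/s^5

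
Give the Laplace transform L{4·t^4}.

L{t^n} = n!/s^(n+1), so L{t^4} = 24/s^5. Then L{4·t^4} = 4·24/s^5 = 96/s^5

Final answer: 96/s^5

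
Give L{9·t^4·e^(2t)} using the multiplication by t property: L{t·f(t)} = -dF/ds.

Using L{t^n·e^(at)} = n!/(s-a)^(n+1), L{t^4·e^(2t)} = 24/(s-2)^5, so L{9·t^4·e^(2t)} = 9·24/(s-2)^5 = 216/(s-2)^5

Final answer: 216/(s-2)^5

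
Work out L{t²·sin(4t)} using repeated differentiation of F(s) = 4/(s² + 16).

F(s) = 4/(s² + 16). F'(s) = -8s/(s² + 16)². F''(s) = -8(16 - 3s²)/(s² + 16)³ = (24s² - 128)/(s² + 16)³. So L{t²·sin(4t)} = (-1)² F''(s) = (24s² - 128)/(s² + 16)³

Final answer: (24s² - 128)/(s² + 16)³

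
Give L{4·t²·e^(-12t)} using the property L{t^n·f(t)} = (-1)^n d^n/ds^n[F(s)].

L{e^(-12t)} = 1/(s+12). d/ds[1/(s+12)] = -1/(s+12)². d²/ds²[1/(s+12)] = 2/(s+12)³. So L{t²·e^(-12t)} = (-1)² · 2/(s+12)³ = 2/(s+12)³. Then L{4·t²·e^(-12t)} = 4·2/(s+12)³ = 8/(s+12)³

Final answer: 8/(s+12)³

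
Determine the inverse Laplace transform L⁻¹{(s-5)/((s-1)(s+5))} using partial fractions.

Using partial fractions, f(t) = (-4e^t + 10e^(-5t))/6

Final answer: (-4e^t + 10e^(-5t))/6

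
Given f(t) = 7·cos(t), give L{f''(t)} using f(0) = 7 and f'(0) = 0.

F(s) = 7s/(s² + 1). L{f''(t)} = s²F(s) - sf(0) - f'(0) = 7s³/(s² + 1) - 7s = (7s³ - 7s(s² + 1))/(s² + 1) = -7s/(s² + 1)

Final answer: -7s/(s² + 1)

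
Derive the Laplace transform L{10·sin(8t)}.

L{sin(ωt)} = ω/(s² + ω²), so L{sin(8t)} = 8/(s² + 64). Then L{10·sin(8t)} = 10·8/(s² + 64) = 80/(s² + 64)

Final answer: 80/(s² + 64)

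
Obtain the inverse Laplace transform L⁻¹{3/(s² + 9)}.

L⁻¹{3/(s² + 9)} = sin(3t)

Final answer: sin(3t)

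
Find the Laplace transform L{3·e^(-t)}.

L{e^(at)} = 1/(s-a), so L{e^(-t)} = 1/(s+1). Then L{3·e^(-t)} = 3/(s+1)

Final answer: 3/(s+1)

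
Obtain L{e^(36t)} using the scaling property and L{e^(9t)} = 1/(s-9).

Using L{f(at)} = (1/a)F(s/a) with a=4 and f(t) = e^(9t): L{e^(36t)} = (1/4) · 1/((s/4)-9) = (1/4) · 4/(s-36) = 1/(s-36)

Final answer: 1/(s-36)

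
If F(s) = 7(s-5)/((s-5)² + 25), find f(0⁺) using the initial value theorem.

f(0⁺) = lim_{s→∞} sF(s) = lim_{s→∞} 7s(s-5)/((s-5)² + 25) = 7

Final answer: 7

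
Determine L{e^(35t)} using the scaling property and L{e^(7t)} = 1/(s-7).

Using L{f(at)} = (1/a)F(s/a) with a=5 and f(t) = e^(7t): L{e^(35t)} = (1/5) · 1/((s/5)-7) = (1/5) · 5/(s-35) = 1/(s-35)

Final answer: 1/(s-35)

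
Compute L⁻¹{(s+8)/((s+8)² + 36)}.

Using frequency shift: L⁻¹{(s-a)/((s-a)² + b²)} = e^(at)cos(bt). Here a=-8, b=6

Final answer: e^(-8t)·cos(6t)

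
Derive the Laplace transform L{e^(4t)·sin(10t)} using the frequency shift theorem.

Frequency shift: L{e^(at)f(t)} = F(s-a). L{e^(4t)·sin(10t)} = 10/((s-4)² + 100)

Final answer: 10/((s-4)² + 100)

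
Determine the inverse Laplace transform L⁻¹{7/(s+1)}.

L⁻¹{1/(s-a)} = e^(at), so L⁻¹{1/(s+1)} = e^(-t), and L⁻¹{7/(s+1)} = 7·e^(-t)

Final answer: 7·e^(-t)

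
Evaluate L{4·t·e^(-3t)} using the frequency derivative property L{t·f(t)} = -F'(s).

L{e^(-3t)} = 1/(s+3). By frequency derivative: L{t·e^(-3t)} = -d/ds[1/(s+3)] = -(-1)/(s+3)² = 1/(s+3)². Then L{4·t·e^(-3t)} = 4·1/(s+3)² = 4/(s+3)²

Final answer: 4/(s+3)²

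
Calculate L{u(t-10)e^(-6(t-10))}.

u(t-a)f(t-a) with f(t)=e^(-6t). L{e^(-6t)} = 1/(s+6). By time shift: e^(-10s)/(s+6)

Final answer: e^(-10s)/(s+6)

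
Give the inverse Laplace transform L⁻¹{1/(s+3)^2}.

L⁻¹{n!/(s-a)^(n+1)} = t^n·e^(at), so L⁻¹{1/(s+3)^2} = t·e^(-3t)

Final answer: t·e^(-3t)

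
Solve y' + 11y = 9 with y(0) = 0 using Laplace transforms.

sY + 11Y = 9/s. Y = 9/(s(s+11)). Partial fractions: Y = 9/11/s - 9/11/(s+11)

Final answer: y(t) = 9/11(1 - e^(-11t))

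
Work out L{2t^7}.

L{t^n} = n!/s^(n+1). So L{2t^7} = 2·7!/s^8 = 10080/s^8

Final answer: 10080/s^8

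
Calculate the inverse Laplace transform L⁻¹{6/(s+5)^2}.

L⁻¹{n!/(s-a)^(n+1)} = t^n·e^(at) with n=1, a=-5. So L⁻¹{1/(s+5)^2} = t·e^(-5t), and L⁻¹{6/(s+5)^2} = (6/1)·t·e^(-5t) = 6·t·e^(-5t)

Final answer: 6·t·e^(-5t)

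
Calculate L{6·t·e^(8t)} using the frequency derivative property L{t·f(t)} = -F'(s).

L{e^(8t)} = 1/(s-8). By frequency derivative: L{t·e^(8t)} = -d/ds[1/(s-8)] = -(-1)/(s-8)² = 1/(s-8)². Then L{6·t·e^(8t)} = 6·1/(s-8)² = 6/(s-8)²

Final answer: 6/(s-8)²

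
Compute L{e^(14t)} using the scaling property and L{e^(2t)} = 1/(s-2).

Using L{f(at)} = (1/a)F(s/a) with a=7 and f(t) = e^(2t): L{e^(14t)} = (1/7) · 1/((s/7)-2) = (1/7) · 7/(s-14) = 1/(s-14)

Final answer: 1/(s-14)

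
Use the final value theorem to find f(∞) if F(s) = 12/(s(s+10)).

f(∞) = lim_{s→0} s·12/(s(s+10)) = lim_{s→0} 12/(s+10) = 12/10 = 6/5

Final answer: 6/5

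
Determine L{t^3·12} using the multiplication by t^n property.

L{12} = 12/s. d^1/ds^1[1/s] = -1/s². d^2/ds^2[1/s] = 2/s^3. d^3/ds^3[1/s] = -6/s^4. So L{t^3} = (-1)^{3}·-6/s^4 = 6/s^4. Then L{t^3·12} = 12·6/s^4 = 72/s^4

Final answer: 72/s^4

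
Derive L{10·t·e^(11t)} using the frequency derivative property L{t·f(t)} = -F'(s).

L{e^(11t)} = 1/(s-11). By frequency derivative: L{t·e^(11t)} = -d/ds[1/(s-11)] = -(-1)/(s-11)² = 1/(s-11)². Then L{10·t·e^(11t)} = 10·1/(s-11)² = 10/(s-11)²

Final answer: 10/(s-11)²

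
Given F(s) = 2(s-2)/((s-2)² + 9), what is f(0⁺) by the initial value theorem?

f(0⁺) = lim_{s→∞} sF(s) = lim_{s→∞} 2s(s-2)/((s-2)² + 9) = 2

Final answer: 2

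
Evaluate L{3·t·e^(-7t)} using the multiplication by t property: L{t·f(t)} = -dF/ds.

Using L{t^n·e^(at)} = n!/(s-a)^(n+1), L{t·e^(-7t)} = 1/(s+7)^2, so L{3·t·e^(-7t)} = 3·1/(s+7)^2 = 3/(s+7)^2

Final answer: 3/(s+7)^2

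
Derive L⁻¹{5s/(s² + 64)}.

This is the form c·s/(s² + a²) with a = 8, c = 5. L⁻¹ = 5·cos(8t)

Final answer: 5·cos(8t)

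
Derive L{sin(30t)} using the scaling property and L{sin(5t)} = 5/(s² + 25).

Using L{f(at)} = (1/a)F(s/a) with a=6: L{sin(30t)} = (1/6) · 5/((s/6)² + 25) = (1/6) · 5·36/(s² + 900) = 30/(s² + 900)

Final answer: 30/(s² + 900)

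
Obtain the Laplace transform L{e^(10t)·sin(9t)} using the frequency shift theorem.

Frequency shift: L{e^(at)f(t)} = F(s-a). L{e^(10t)·sin(9t)} = 9/((s-10)² + 81)

Final answer: 9/((s-10)² + 81)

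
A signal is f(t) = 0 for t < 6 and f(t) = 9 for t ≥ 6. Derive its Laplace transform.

f(t) = 9·u(t-6). L{u(t-6)} = e^(-6s)/s, so L{f(t)} = 9·e^(-6s)/s

Final answer: 9·e^(-6s)/s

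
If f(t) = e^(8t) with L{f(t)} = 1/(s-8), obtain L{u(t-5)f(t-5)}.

Time shift theorem: L{u(t-a)f(t-a)} = e^(-as)F(s). Here a=5, F(s) = 1/(s-8), so L{u(t-5)f(t-5)} = e^(-5s)·1/(s-8)

Final answer: e^(-5s)·1/(s-8)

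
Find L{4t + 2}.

L{4t + 2} = 4·L{t} + 2·L{1} = 4/s² + 2/s

Final answer: 4/s² + 2/s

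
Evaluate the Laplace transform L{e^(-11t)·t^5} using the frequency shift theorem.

L{e^(at)·t^n} = n!/(s-a)^(n+1), so L{e^(-11t)·t^5} = 120/(s+11)^6

Final answer: 120/(s+11)^6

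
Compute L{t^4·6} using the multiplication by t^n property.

L{6} = 6/s. d^1/ds^1[1/s] = -1/s². d^2/ds^2[1/s] = 2/s^3. d^3/ds^3[1/s] = -6/s^4. d^4/ds^4[1/s] = 24/s^5. So L{t^4} = (-1)^{4}·24/s^5 = 24/s^5. Then L{t^4·6} = 6·24/s^5 = 144/s^5

Final answer: 144/s^5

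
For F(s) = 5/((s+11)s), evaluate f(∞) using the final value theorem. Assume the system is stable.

f(∞) = lim_{s→0} sF(s) = lim_{s→0} 5/(s+11) = 5/11

Final answer: 5/11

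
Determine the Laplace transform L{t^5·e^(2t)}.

L{t^n·e^(at)} = n!/(s-a)^(n+1), so L{t^5·e^(2t)} = 120/(s-2)^6

Final answer: 120/(s-2)^6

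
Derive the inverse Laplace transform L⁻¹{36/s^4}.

L⁻¹{n!/s^(n+1)} = t^n with n=3. So L⁻¹{6/s^4} = t^3, and L⁻¹{36/s^4} = (36/6)·t^3 = 6·t^3

Final answer: 6·t^3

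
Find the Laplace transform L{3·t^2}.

L{t^n} = n!/s^(n+1), so L{t^2} = 2/s^3. Then L{3·t^2} = 3·2/s^3 = 6/s^3

Final answer: 6/s^3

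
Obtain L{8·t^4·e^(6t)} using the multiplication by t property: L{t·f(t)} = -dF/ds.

Using L{t^n·e^(at)} = n!/(s-a)^(n+1), L{t^4·e^(6t)} = 24/(s-6)^5, so L{8·t^4·e^(6t)} = 8·24/(s-6)^5 = 192/(s-6)^5

Final answer: 192/(s-6)^5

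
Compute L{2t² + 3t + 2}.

L{2t² + 3t + 2} = 2·2/s³ + 3/s² + 2/s = 4/s³ + 3/s² + 2/s

Final answer: 4/s³ + 3/s² + 2/s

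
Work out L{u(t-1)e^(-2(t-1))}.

u(t-a)f(t-a) with f(t)=e^(-2t). L{e^(-2t)} = 1/(s+2). By time shift: e^(-s)/(s+2)

Final answer: e^(-s)/(s+2)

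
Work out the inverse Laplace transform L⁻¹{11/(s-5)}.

L⁻¹{1/(s-a)} = e^(at), so L⁻¹{1/(s-5)} = e^(5t), and L⁻¹{11/(s-5)} = 11·e^(5t)

Final answer: 11·e^(5t)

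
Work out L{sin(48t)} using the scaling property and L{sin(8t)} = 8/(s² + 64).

Using L{f(at)} = (1/a)F(s/a) with a=6: L{sin(48t)} = (1/6) · 8/((s/6)² + 64) = (1/6) · 8·36/(s² + 2304) = 48/(s² + 2304)

Final answer: 48/(s² + 2304)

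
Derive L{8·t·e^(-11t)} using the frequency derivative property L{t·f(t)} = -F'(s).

L{e^(-11t)} = 1/(s+11). By frequency derivative: L{t·e^(-11t)} = -d/ds[1/(s+11)] = -(-1)/(s+11)² = 1/(s+11)². Then L{8·t·e^(-11t)} = 8·1/(s+11)² = 8/(s+11)²

Final answer: 8/(s+11)²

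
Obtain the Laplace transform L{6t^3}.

L{6t^3} = 6 · L{t^3} = 6 · 6/s^4 = 36/s^4

Final answer: 36/s^4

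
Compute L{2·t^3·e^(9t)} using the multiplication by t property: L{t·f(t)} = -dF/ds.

Using L{t^n·e^(at)} = n!/(s-a)^(n+1), L{t^3·e^(9t)} = 6/(s-9)^4, so L{2·t^3·e^(9t)} = 2·6/(s-9)^4 = 12/(s-9)^4

Final answer: 12/(s-9)^4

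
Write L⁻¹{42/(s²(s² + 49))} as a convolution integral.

42/(s²(s² + 49)) = (1/s²)·(42/(s² + 49)) = L{t}·L{6·sin(7t)}. So f(t) = t*(6·sin(7t)) = ∫₀ᵗ 6τ·sin(7(t-τ)) dτ

Final answer: ∫₀ᵗ 6τ·sin(7(t-τ)) dτ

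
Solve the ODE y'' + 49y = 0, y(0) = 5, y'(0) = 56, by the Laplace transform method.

L{y''} + 49L{y} = 0. s²Y - 5s - 56 + 49Y = 0. Y(s² + 49) = 5s + 56. Y = (5s + 56)/(s² + 49). Inverting: y(t) = 5cos(7t) + 8sin(7t)

Final answer: y(t) = 5cos(7t) + 8sin(7t)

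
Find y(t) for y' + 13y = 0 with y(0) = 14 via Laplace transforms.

L{y'} + 13L{y} = 0. sY - 14 + 13Y = 0. Y(s+13) = 14. Y = 14/(s+13)

Final answer: y(t) = 14e^(-13t)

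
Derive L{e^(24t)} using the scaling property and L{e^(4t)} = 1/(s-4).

Using L{f(at)} = (1/a)F(s/a) with a=6 and f(t) = e^(4t): L{e^(24t)} = (1/6) · 1/((s/6)-4) = (1/6) · 6/(s-24) = 1/(s-24)

Final answer: 1/(s-24)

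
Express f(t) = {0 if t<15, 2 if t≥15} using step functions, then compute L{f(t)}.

f(t) = 2·u(t-15). L{u(t-15)} = e^(-15s)/s, so L{f(t)} = 2·e^(-15s)/s

Final answer: 2·e^(-15s)/s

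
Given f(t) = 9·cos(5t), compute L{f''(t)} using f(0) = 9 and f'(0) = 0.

F(s) = 9s/(s² + 25). L{f''(t)} = s²F(s) - sf(0) - f'(0) = 9s³/(s² + 25) - 9s = (9s³ - 9s(s² + 25))/(s² + 25) = -225s/(s² + 25)

Final answer: -225s/(s² + 25)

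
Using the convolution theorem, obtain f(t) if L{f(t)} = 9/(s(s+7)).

9/(s(s+7)) = (9/s)·(1/(s+7)) = L{9}·L{e^(-7t)}. By convolution, f(t) = 9*e^(-7t) = ∫₀ᵗ 9·e^(-7τ) dτ = 9·(1 - e^(-7t))/7

Final answer: 9·(1 - e^(-7t))/7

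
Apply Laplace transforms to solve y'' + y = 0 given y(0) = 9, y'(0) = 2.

L{y''} + 1L{y} = 0. s²Y - 9s - 2 + Y = 0. Y(s² + 1) = 9s + 2. Y = (9s + 2)/(s² + 1). Inverting: y(t) = 9cos(t) + 2sin(t)

Final answer: y(t) = 9cos(t) + 2sin(t)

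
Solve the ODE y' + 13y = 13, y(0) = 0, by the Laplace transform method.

sY + 13Y = 13/s. Y = 13/(s(s+13)). Partial fractions: Y = 1/s - 1/(s+13)

Final answer: y(t) = (1 - e^(-13t))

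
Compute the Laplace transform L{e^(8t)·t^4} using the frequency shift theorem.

L{e^(at)·t^n} = n!/(s-a)^(n+1), so L{e^(8t)·t^4} = 24/(s-8)^5

Final answer: 24/(s-8)^5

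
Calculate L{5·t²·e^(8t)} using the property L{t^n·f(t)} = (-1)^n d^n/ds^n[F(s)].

L{e^(8t)} = 1/(s-8). d/ds[1/(s-8)] = -1/(s-8)². d²/ds²[1/(s-8)] = 2/(s-8)³. So L{t²·e^(8t)} = (-1)² · 2/(s-8)³ = 2/(s-8)³. Then L{5·t²·e^(8t)} = 5·2/(s-8)³ = 10/(s-8)³

Final answer: 10/(s-8)³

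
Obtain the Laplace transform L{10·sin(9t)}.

L{sin(ωt)} = ω/(s² + ω²), so L{sin(9t)} = 9/(s² + 81). Then L{10·sin(9t)} = 10·9/(s² + 81) = 90/(s² + 81)

Final answer: 90/(s² + 81)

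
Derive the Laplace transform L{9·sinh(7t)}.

L{sinh(ωt)} = ω/(s² - ω²), so L{sinh(7t)} = 7/(s² - 49). Then L{9·sinh(7t)} = 9·7/(s² - 49) = 63/(s² - 49)

Final answer: 63/(s² - 49)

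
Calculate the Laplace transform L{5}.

L{5} = 5 · L{1} = 5/s

Final answer: 5/s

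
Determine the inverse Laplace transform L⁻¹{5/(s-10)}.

L⁻¹{1/(s-a)} = e^(at), so L⁻¹{1/(s-10)} = e^(10t), and L⁻¹{5/(s-10)} = 5·e^(10t)

Final answer: 5·e^(10t)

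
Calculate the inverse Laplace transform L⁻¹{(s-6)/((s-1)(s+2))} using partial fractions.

Using partial fractions, f(t) = (-5e^t + 8e^(-2t))/3

Final answer: (-5e^t + 8e^(-2t))/3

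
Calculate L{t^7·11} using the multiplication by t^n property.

L{11} = 11/s. d^1/ds^1[1/s] = -1/s². d^2/ds^2[1/s] = 2/s^3. d^3/ds^3[1/s] = -6/s^4. d^4/ds^4[1/s] = 24/s^5. d^5/ds^5[1/s] = -120/s^6. d^6/ds^6[1/s] = 720/s^7. d^7/ds^7[1/s] = -5040/s^8. So L{t^7} = (-1)^{7}·-5040/s^8 = 5040/s^8. Then L{t^7·11} = 11·5040/s^8 = 55440/s^8

Final answer: 55440/s^8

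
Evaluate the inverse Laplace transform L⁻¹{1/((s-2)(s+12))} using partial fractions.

Decompose: A/(s-2) + B/(s+12). A = 1/14, B = -1/14. f(t) = (e^(2t) - e^(-12t))/14

Final answer: (e^(2t) - e^(-12t))/14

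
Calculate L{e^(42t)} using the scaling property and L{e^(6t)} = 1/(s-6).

Using L{f(at)} = (1/a)F(s/a) with a=7 and f(t) = e^(6t): L{e^(42t)} = (1/7) · 1/((s/7)-6) = (1/7) · 7/(s-42) = 1/(s-42)

Final answer: 1/(s-42)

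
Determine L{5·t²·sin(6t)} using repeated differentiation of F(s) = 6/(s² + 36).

F(s) = 6/(s² + 36). F'(s) = -12s/(s² + 36)². F''(s) = -12(36 - 3s²)/(s² + 36)³ = (36s² - 432)/(s² + 36)³. So L{t²·sin(6t)} = (-1)² F''(s) = (36s² - 432)/(s² + 36)³. Then L{5·t²·sin(6t)} = 5·(36s² - 432)/(s² + 36)³ = (180s² - 2160)/(s² + 36)³

Final answer: (180s² - 2160)/(s² + 36)³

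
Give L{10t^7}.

L{t^n} = n!/s^(n+1). So L{10t^7} = 10·7!/s^8 = 50400/s^8

Final answer: 50400/s^8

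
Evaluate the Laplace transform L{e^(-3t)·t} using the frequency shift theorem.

L{e^(at)·t^n} = n!/(s-a)^(n+1), so L{e^(-3t)·t} = 1/(s+3)^2

Final answer: 1/(s+3)^2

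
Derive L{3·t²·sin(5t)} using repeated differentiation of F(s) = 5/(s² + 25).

F(s) = 5/(s² + 25). F'(s) = -10s/(s² + 25)². F''(s) = -10(25 - 3s²)/(s² + 25)³ = (30s² - 250)/(s² + 25)³. So L{t²·sin(5t)} = (-1)² F''(s) = (30s² - 250)/(s² + 25)³. Then L{3·t²·sin(5t)} = 3·(30s² - 250)/(s² + 25)³ = (90s² - 750)/(s² + 25)³

Final answer: (90s² - 750)/(s² + 25)³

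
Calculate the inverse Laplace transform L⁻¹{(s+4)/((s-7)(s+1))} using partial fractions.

Using partial fractions, f(t) = (11e^(7t) - 3e^(-t))/8

Final answer: (11e^(7t) - 3e^(-t))/8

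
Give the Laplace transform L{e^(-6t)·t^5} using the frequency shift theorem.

L{e^(at)·t^n} = n!/(s-a)^(n+1), so L{e^(-6t)·t^5} = 120/(s+6)^6

Final answer: 120/(s+6)^6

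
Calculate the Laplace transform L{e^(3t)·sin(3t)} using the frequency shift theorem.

Frequency shift: L{e^(at)f(t)} = F(s-a). L{e^(3t)·sin(3t)} = 3/((s-3)² + 9)

Final answer: 3/((s-3)² + 9)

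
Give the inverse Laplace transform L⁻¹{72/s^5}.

L⁻¹{n!/s^(n+1)} = t^n with n=4. So L⁻¹{24/s^5} = t^4, and L⁻¹{72/s^5} = (72/24)·t^4 = 3·t^4

Final answer: 3·t^4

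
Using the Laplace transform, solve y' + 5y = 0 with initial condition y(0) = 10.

L{y'} + 5L{y} = 0. sY - 10 + 5Y = 0. Y(s+5) = 10. Y = 10/(s+5)

Final answer: y(t) = 10e^(-5t)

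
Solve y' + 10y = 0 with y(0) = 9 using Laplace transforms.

L{y'} + 10L{y} = 0. sY - 9 + 10Y = 0. Y(s+10) = 9. Y = 9/(s+10)

Final answer: y(t) = 9e^(-10t)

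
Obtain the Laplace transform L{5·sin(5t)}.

L{sin(ωt)} = ω/(s² + ω²), so L{sin(5t)} = 5/(s² + 25). Then L{5·sin(5t)} = 5·5/(s² + 25) = 25/(s² + 25)

Final answer: 25/(s² + 25)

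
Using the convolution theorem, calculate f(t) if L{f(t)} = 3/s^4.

3/s^4 = (3/s)·(1/s^3) = L{3}·L{t^2/2}. By convolution, f(t) = 3*t^2/2 = ∫₀ᵗ 3·τ^2/2 dτ = 3·t^3/6

Final answer: 3·t^3/6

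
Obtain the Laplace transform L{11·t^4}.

L{t^n} = n!/s^(n+1), so L{t^4} = 24/s^5. Then L{11·t^4} = 11·24/s^5 = 264/s^5

Final answer: 264/s^5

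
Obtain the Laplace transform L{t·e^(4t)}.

L{t^n·e^(at)} = n!/(s-a)^(n+1), so L{t·e^(4t)} = 1/(s-4)^2

Final answer: 1/(s-4)^2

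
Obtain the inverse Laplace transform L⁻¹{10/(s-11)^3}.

L⁻¹{n!/(s-a)^(n+1)} = t^n·e^(at) with n=2, a=11. So L⁻¹{2/(s-11)^3} = t^2·e^(11t), and L⁻¹{10/(s-11)^3} = (10/2)·t^2·e^(11t) = 5·t^2·e^(11t)

Final answer: 5·t^2·e^(11t)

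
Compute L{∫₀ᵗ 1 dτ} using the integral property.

L{∫₀ᵗ f(τ)dτ} = F(s)/s with f(t) = 1. F(s) = 1/s, so L{∫₀ᵗ 1 dτ} = (1/s)/s = 1/s². (Check: ∫₀ᵗ 1 dτ = t.)

Final answer: 1/s²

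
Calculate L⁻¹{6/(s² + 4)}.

This is the form c·a/(s² + a²) with a = 2, c = 3. L⁻¹ = 3·sin(2t)

Final answer: 3·sin(2t)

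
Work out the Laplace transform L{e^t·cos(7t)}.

L{e^(at)·cos(ωt)} = (s-a)/((s-a)² + ω²), so L{e^t·cos(7t)} = (s-1)/((s-1)² + 49)

Final answer: (s-1)/((s-1)² + 49)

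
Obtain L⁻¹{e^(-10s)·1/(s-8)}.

L⁻¹{1/(s-8)} = e^(8t). By the time shift theorem, L⁻¹{e^(-as)F(s)} = u(t-a)f(t-a) with a=10, so L⁻¹{e^(-10s)·1/(s-8)} = u(t-10)·e^(8(t-10))

Final answer: u(t-10)·e^(8(t-10))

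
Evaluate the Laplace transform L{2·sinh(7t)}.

L{sinh(ωt)} = ω/(s² - ω²), so L{sinh(7t)} = 7/(s² - 49). Then L{2·sinh(7t)} = 2·7/(s² - 49) = 14/(s² - 49)

Final answer: 14/(s² - 49)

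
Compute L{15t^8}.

L{t^n} = n!/s^(n+1). So L{15t^8} = 15·8!/s^9 = 604800/s^9

Final answer: 604800/s^9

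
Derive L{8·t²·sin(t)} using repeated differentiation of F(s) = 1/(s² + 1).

F(s) = 1/(s² + 1). F'(s) = -2s/(s² + 1)². F''(s) = -2(1 - 3s²)/(s² + 1)³ = (6s² - 2)/(s² + 1)³. So L{t²·sin(t)} = (-1)² F''(s) = (6s² - 2)/(s² + 1)³. Then L{8·t²·sin(t)} = 8·(6s² - 2)/(s² + 1)³ = (48s² - 16)/(s² + 1)³

Final answer: (48s² - 16)/(s² + 1)³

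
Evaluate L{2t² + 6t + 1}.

L{2t² + 6t + 1} = 2·2/s³ + 6/s² + 1/s = 4/s³ + 6/s² + 1/s

Final answer: 4/s³ + 6/s² + 1/s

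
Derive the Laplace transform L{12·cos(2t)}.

L{cos(ωt)} = s/(s² + ω²), so L{cos(2t)} = s/(s² + 4). Then L{12·cos(2t)} = 12·s/(s² + 4) = 12s/(s² + 4)

Final answer: 12s/(s² + 4)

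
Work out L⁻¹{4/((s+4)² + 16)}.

Form: b/((s-a)² + b²) → e^(at)sin(bt). With a=-4, b=4

Final answer: e^(-4t)·sin(4t)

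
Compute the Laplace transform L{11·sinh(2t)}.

L{sinh(ωt)} = ω/(s² - ω²), so L{sinh(2t)} = 2/(s² - 4). Then L{11·sinh(2t)} = 11·2/(s² - 4) = 22/(s² - 4)

Final answer: 22/(s² - 4)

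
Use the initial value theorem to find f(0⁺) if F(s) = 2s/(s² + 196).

f(0⁺) = lim_{s→∞} s·2s/(s² + 196) = lim_{s→∞} 2s²/(s² + 196) = 2

Final answer: 2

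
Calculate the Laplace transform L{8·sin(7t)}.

L{sin(ωt)} = ω/(s² + ω²), so L{sin(7t)} = 7/(s² + 49). Then L{8·sin(7t)} = 8·7/(s² + 49) = 56/(s² + 49)

Final answer: 56/(s² + 49)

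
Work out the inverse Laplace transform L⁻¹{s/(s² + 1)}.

L⁻¹{s/(s² + 1)} = cos(t)

Final answer: cos(t)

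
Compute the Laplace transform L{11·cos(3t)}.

L{cos(ωt)} = s/(s² + ω²), so L{cos(3t)} = s/(s² + 9). Then L{11·cos(3t)} = 11·s/(s² + 9) = 11s/(s² + 9)

Final answer: 11s/(s² + 9)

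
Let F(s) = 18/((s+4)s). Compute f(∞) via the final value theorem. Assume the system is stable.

f(∞) = lim_{s→0} sF(s) = lim_{s→0} 18/(s+4) = 9/2

Final answer: 9/2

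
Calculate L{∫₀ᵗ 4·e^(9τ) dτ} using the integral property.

L{∫₀ᵗ f(τ)dτ} = F(s)/s with F(s) = 4/(s-9), so L{∫₀ᵗ 4·e^(9τ) dτ} = 4/(s(s-9))

Final answer: 4/(s(s-9))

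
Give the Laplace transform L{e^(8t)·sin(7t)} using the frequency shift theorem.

Frequency shift: L{e^(at)f(t)} = F(s-a). L{e^(8t)·sin(7t)} = 7/((s-8)² + 49)

Final answer: 7/((s-8)² + 49)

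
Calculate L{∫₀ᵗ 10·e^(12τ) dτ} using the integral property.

L{∫₀ᵗ f(τ)dτ} = F(s)/s with F(s) = 10/(s-12), so L{∫₀ᵗ 10·e^(12τ) dτ} = 10/(s(s-12))

Final answer: 10/(s(s-12))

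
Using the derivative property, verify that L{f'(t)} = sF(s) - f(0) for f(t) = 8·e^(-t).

f'(t) = -8e^(-t). Direct: L{f'(t)} = -8/(s+1). Property: s·8/(s+1) - 8 = (8s - 8(s+1))/(s+1) = -8/(s+1). ✓

Final answer: -8/(s+1)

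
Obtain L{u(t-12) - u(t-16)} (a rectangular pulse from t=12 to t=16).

L{u(t-a)} = e^(-as)/s. L{u(t-12) - u(t-16)} = (e^(-12s) - e^(-16s))/s

Final answer: (e^(-12s) - e^(-16s))/s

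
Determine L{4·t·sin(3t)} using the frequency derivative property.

L{sin(3t)} = 3/(s² + 9). By L{t·f(t)} = -F'(s): -d/ds[3/(s² + 9)] = -(3)·(-2s)/(s² + 9)² = 6s/(s² + 9)². Then L{4·t·sin(3t)} = 4·6s/(s² + 9)² = 24s/(s² + 9)²

Final answer: 24s/(s² + 9)²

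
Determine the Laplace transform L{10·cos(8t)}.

L{cos(ωt)} = s/(s² + ω²), so L{cos(8t)} = s/(s² + 64). Then L{10·cos(8t)} = 10·s/(s² + 64) = 10s/(s² + 64)

Final answer: 10s/(s² + 64)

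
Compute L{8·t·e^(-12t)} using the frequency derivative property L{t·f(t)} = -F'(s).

L{e^(-12t)} = 1/(s+12). By frequency derivative: L{t·e^(-12t)} = -d/ds[1/(s+12)] = -(-1)/(s+12)² = 1/(s+12)². Then L{8·t·e^(-12t)} = 8·1/(s+12)² = 8/(s+12)²

Final answer: 8/(s+12)²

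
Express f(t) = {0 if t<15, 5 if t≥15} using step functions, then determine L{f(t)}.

f(t) = 5·u(t-15). L{u(t-15)} = e^(-15s)/s, so L{f(t)} = 5·e^(-15s)/s

Final answer: 5·e^(-15s)/s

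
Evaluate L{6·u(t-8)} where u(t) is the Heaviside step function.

L{u(t-a)} = e^(-as)/s. Here a=8, so L{u(t-8)} = e^(-8s)/s, and L{6·u(t-8)} = 6·e^(-8s)/s

Final answer: 6·e^(-8s)/s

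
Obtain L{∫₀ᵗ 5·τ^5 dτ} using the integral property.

L{∫₀ᵗ f(τ)dτ} = F(s)/s with f(t) = 5t^5. F(s) = 600/s^6, so L{∫₀ᵗ 5·τ^5 dτ} = (600/s^6)/s = 600/s^7. (Check: ∫₀ᵗ 5·τ^5 dτ = 5t^6/6.)

Final answer: 600/s^7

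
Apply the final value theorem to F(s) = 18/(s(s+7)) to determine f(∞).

f(∞) = lim_{s→0} s·18/(s(s+7)) = lim_{s→0} 18/(s+7) = 18/7 = 18/7

Final answer: 18/7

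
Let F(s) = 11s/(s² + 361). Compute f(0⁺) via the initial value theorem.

f(0⁺) = lim_{s→∞} s·11s/(s² + 361) = lim_{s→∞} 11s²/(s² + 361) = 11

Final answer: 11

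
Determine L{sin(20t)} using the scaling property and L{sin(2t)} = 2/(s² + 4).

Using L{f(at)} = (1/a)F(s/a) with a=10: L{sin(20t)} = (1/10) · 2/((s/10)² + 4) = (1/10) · 2·100/(s² + 400) = 20/(s² + 400)

Final answer: 20/(s² + 400)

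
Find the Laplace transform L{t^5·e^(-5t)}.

L{t^n·e^(at)} = n!/(s-a)^(n+1), so L{t^5·e^(-5t)} = 120/(s+5)^6

Final answer: 120/(s+5)^6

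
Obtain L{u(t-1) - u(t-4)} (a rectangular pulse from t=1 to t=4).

L{u(t-a)} = e^(-as)/s. L{u(t-1) - u(t-4)} = (e^(-s) - e^(-4s))/s

Final answer: (e^(-s) - e^(-4s))/s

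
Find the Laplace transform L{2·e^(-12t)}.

L{e^(at)} = 1/(s-a), so L{e^(-12t)} = 1/(s+12). Then L{2·e^(-12t)} = 2/(s+12)

Final answer: 2/(s+12)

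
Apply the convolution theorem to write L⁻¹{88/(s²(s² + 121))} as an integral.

88/(s²(s² + 121)) = (1/s²)·(88/(s² + 121)) = L{t}·L{8·sin(11t)}. So f(t) = t*(8·sin(11t)) = ∫₀ᵗ 8τ·sin(11(t-τ)) dτ

Final answer: ∫₀ᵗ 8τ·sin(11(t-τ)) dτ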